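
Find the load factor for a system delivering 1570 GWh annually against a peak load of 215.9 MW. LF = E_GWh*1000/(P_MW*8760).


LF = 1570 * 1000 / (215.9 * 8760) = 0.8301


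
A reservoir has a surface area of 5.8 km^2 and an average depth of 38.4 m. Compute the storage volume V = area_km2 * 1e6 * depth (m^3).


V = 5.8 * 1e6 * 38.4 = 2.2272e+08 m^3


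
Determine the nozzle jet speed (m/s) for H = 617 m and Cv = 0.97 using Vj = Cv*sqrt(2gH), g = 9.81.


Vj = 0.97 * sqrt(2*9.81*617) = 106.7244 m/s


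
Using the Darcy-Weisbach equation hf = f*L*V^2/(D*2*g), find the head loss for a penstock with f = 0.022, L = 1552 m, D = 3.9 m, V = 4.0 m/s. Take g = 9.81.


hf = 0.022 * 1552 * 4.0^2 / (3.9 * 2 * 9.81) = 7.1395 m


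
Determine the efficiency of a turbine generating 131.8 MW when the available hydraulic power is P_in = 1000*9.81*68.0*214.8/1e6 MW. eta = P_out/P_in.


P_in = 1000 * 9.81 * 68.0 * 214.8 / 1e6 = 143.2888 MW
eta = 131.8 / 143.2888 = 0.9198


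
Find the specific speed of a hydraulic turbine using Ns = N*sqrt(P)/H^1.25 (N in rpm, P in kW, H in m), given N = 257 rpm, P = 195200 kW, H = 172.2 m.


Ns = 257 * 195200^0.5 / 172.2^1.25 = 182.0252


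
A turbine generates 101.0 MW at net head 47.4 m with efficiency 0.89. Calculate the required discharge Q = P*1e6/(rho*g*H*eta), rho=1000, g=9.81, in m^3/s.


Q = 101.0 * 1e6 / (1000 * 9.81 * 47.4 * 0.89) = 244.0529 m^3/s


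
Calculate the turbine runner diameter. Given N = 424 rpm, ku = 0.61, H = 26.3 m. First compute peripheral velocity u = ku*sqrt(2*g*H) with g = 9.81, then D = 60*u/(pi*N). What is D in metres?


u = 0.61 * sqrt(2*9.81*26.3) = 13.8566 m/s
D = 60 * 13.8566 / (pi * 424) = 0.6242 m


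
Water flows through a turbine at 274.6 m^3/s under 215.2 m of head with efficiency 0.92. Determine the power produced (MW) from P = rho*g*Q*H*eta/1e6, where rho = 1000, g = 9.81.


P = 1000 * 9.81 * 274.6 * 215.2 * 0.92 / 1e6 = 533.3344 MW


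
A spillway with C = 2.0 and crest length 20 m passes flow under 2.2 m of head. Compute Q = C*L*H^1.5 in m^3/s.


Q = 2.0 * 20 * 2.2^1.5 = 130.5251 m^3/s


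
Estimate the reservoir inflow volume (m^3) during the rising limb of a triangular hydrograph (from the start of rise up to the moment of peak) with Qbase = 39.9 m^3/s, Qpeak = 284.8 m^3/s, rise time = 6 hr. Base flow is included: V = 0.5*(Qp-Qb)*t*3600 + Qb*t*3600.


V = 0.5*(284.8 - 39.9)*6*3600 + 39.9*6*3600 = 3.5068e+06 m^3


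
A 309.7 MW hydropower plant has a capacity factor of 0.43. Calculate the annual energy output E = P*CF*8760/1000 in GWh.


E = 309.7 * 0.43 * 8760 / 1000 = 1166.5780 GWh


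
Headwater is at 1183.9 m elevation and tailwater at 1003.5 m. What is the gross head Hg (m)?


Hg = 1183.9 - 1003.5 = 180.4000 m


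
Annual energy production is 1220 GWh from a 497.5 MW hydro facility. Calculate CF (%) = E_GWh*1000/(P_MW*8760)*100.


CF = 1220 * 1000 / (497.5 * 8760) * 100 = 27.9939 %


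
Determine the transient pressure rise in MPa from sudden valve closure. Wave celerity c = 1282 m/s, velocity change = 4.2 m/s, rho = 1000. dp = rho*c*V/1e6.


dp = 1000 * 1282 * 4.2 / 1e6 = 5.3844 MPa


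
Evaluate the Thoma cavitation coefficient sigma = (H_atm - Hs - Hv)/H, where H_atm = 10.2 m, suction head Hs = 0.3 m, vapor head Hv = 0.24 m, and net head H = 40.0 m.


sigma = (10.2 - 0.3 - 0.24) / 40.0 = 0.2415


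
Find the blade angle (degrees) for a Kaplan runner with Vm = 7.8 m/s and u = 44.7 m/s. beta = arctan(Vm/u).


beta = arctan(7.8 / 44.7) = 9.8983 degrees


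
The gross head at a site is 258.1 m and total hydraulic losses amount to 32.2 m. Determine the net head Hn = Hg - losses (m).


Hn = 258.1 - 32.2 = 225.9000 m


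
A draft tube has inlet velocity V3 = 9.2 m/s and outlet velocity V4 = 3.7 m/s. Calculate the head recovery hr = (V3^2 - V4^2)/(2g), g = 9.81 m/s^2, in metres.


hr = (9.2^2 - 3.7^2) / (2*9.81) = 3.6162 m


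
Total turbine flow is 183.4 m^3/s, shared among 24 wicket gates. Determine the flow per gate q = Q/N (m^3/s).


q = 183.4 / 24 = 7.6417 m^3/s


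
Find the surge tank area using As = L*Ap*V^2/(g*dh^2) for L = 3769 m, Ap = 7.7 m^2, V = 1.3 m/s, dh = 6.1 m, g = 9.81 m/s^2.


As = 3769 * 7.7 * 1.3^2 / (9.81 * 6.1^2) = 134.3615 m^2


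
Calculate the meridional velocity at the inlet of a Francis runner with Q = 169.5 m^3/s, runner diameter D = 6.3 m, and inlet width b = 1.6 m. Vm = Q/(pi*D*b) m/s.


Vm = 169.5 / (pi * 6.3 * 1.6) = 5.3525 m/s


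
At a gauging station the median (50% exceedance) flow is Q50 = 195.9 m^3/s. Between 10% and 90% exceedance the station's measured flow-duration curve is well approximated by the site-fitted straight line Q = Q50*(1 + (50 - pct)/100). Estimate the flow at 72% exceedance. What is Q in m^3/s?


Q = 195.9 * (1 + (50 - 72)/100) = 152.8020 m^3/s


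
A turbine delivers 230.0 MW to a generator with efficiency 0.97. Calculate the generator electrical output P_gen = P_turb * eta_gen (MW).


P_gen = 230.0 * 0.97 = 223.1000 MW


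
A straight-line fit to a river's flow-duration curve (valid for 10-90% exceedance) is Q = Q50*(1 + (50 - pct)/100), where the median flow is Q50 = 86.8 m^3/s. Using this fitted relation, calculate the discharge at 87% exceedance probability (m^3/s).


Q = 86.8 * (1 + (50 - 87)/100) = 54.6840 m^3/s


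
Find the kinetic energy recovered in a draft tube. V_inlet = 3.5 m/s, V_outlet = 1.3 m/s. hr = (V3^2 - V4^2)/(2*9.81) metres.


hr = (3.5^2 - 1.3^2) / (2*9.81) = 0.5382 m


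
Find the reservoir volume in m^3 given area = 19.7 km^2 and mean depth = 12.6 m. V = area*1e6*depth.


V = 19.7 * 1e6 * 12.6 = 2.4822e+08 m^3


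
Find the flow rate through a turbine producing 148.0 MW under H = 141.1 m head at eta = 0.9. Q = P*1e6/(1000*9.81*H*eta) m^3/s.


Q = 148.0 * 1e6 / (1000 * 9.81 * 141.1 * 0.9) = 118.8018 m^3/s


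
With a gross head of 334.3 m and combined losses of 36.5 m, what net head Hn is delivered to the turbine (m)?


Hn = 334.3 - 36.5 = 297.8000 m


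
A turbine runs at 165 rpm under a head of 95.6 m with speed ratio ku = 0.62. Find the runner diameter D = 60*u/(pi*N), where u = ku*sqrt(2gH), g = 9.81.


u = 0.62 * sqrt(2*9.81*95.6) = 26.8516 m/s
D = 60 * 26.8516 / (pi * 165) = 3.1080 m


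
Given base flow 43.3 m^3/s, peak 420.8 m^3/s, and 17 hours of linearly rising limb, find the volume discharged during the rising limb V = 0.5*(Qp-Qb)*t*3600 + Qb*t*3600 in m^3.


V = 0.5*(420.8 - 43.3)*17*3600 + 43.3*17*3600 = 1.4201e+07 m^3


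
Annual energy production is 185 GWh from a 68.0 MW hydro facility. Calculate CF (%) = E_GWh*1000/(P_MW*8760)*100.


CF = 185 * 1000 / (68.0 * 8760) * 100 = 31.0569 %


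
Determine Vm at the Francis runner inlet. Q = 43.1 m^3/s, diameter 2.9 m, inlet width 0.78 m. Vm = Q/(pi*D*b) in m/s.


Vm = 43.1 / (pi * 2.9 * 0.78) = 6.0651 m/s


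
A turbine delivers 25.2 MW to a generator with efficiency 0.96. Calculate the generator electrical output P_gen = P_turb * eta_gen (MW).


P_gen = 25.2 * 0.96 = 24.1920 MW


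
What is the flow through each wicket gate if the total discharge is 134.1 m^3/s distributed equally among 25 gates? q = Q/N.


q = 134.1 / 25 = 5.3640 m^3/s


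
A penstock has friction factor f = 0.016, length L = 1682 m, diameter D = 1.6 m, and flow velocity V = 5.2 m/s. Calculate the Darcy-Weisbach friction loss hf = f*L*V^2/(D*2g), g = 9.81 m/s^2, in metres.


hf = 0.016 * 1682 * 5.2^2 / (1.6 * 2 * 9.81) = 23.1811 m


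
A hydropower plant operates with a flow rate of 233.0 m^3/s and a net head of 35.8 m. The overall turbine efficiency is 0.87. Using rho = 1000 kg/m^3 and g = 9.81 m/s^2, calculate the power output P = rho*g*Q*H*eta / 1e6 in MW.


P = 1000 * 9.81 * 233.0 * 35.8 * 0.87 / 1e6 = 71.1913 MW


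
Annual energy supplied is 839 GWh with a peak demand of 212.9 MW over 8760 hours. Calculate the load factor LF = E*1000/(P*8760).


LF = 839 * 1000 / (212.9 * 8760) = 0.4499


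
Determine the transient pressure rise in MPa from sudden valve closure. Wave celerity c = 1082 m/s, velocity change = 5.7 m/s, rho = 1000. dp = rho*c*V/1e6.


dp = 1000 * 1082 * 5.7 / 1e6 = 6.1674 MPa


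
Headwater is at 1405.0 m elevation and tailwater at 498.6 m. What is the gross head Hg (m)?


Hg = 1405.0 - 498.6 = 906.4000 m


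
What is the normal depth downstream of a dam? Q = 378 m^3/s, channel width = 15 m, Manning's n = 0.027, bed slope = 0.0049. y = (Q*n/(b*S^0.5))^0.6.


y = (378 * 0.027 / (15 * 0.0049^0.5))^0.6 = 3.9138 m


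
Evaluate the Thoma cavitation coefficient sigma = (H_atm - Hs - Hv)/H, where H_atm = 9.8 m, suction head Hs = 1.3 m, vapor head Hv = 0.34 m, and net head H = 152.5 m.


sigma = (9.8 - 1.3 - 0.34) / 152.5 = 0.0535


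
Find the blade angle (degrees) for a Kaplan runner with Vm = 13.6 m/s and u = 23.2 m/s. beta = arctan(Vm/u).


beta = arctan(13.6 / 23.2) = 30.3791 degrees


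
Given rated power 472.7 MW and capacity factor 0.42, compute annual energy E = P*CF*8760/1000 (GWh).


E = 472.7 * 0.42 * 8760 / 1000 = 1739.1578 GWh


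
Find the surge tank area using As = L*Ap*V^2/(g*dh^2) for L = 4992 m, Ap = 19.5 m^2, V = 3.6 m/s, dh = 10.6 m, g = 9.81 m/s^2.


As = 4992 * 19.5 * 3.6^2 / (9.81 * 10.6^2) = 1144.5465 m^2


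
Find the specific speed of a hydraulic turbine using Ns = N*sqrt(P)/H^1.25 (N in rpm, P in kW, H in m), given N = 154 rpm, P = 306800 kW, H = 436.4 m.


Ns = 154 * 306800^0.5 / 436.4^1.25 = 42.7654


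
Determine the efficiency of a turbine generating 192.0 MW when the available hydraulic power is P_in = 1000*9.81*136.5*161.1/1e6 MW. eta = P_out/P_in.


P_in = 1000 * 9.81 * 136.5 * 161.1 / 1e6 = 215.7234 MW
eta = 192.0 / 215.7234 = 0.8900


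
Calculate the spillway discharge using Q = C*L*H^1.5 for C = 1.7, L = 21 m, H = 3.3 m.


Q = 1.7 * 21 * 3.3^1.5 = 214.0125 m^3/s


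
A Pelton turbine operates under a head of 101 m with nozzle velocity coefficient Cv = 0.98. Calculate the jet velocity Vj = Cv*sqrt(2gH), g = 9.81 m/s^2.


Vj = 0.98 * sqrt(2*9.81*101) = 43.6251 m/s


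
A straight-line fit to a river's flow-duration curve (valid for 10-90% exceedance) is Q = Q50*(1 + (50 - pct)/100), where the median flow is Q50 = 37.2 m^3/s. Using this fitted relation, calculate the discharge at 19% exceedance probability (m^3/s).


Q = 37.2 * (1 + (50 - 19)/100) = 48.7320 m^3/s


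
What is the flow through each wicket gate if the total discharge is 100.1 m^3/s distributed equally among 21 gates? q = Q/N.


q = 100.1 / 21 = 4.7667 m^3/s


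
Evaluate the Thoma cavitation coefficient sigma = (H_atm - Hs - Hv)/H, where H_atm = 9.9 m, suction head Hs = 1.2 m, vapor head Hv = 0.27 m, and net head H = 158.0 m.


sigma = (9.9 - 1.2 - 0.27) / 158.0 = 0.0534


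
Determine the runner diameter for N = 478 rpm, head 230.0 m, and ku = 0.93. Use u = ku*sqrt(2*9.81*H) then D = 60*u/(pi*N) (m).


u = 0.93 * sqrt(2*9.81*230.0) = 62.4736 m/s
D = 60 * 62.4736 / (pi * 478) = 2.4961 m


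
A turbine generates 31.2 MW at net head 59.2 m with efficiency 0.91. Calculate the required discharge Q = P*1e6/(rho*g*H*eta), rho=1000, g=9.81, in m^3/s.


Q = 31.2 * 1e6 / (1000 * 9.81 * 59.2 * 0.91) = 59.0368 m^3/s


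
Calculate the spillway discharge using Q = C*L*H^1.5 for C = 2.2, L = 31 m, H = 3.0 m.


Q = 2.2 * 31 * 3.0^1.5 = 354.3776 m^3/s


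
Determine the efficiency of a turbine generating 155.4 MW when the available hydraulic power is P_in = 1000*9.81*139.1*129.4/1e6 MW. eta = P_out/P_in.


P_in = 1000 * 9.81 * 139.1 * 129.4 / 1e6 = 176.5755 MW
eta = 155.4 / 176.5755 = 0.8801


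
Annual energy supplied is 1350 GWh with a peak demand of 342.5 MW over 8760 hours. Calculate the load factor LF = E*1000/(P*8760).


LF = 1350 * 1000 / (342.5 * 8760) = 0.4500


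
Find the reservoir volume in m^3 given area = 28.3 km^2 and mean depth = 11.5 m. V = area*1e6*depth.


V = 28.3 * 1e6 * 11.5 = 3.2545e+08 m^3


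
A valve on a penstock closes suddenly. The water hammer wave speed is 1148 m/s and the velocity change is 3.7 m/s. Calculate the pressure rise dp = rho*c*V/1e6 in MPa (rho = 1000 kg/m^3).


dp = 1000 * 1148 * 3.7 / 1e6 = 4.2476 MPa


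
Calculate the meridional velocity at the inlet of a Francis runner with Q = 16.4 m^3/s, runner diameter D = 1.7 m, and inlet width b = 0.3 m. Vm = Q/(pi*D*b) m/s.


Vm = 16.4 / (pi * 1.7 * 0.3) = 10.2358 m/s


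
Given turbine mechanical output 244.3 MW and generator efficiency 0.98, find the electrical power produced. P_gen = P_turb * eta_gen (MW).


P_gen = 244.3 * 0.98 = 239.4140 MW


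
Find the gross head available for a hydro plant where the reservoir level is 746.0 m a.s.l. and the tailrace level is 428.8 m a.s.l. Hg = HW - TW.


Hg = 746.0 - 428.8 = 317.2000 m


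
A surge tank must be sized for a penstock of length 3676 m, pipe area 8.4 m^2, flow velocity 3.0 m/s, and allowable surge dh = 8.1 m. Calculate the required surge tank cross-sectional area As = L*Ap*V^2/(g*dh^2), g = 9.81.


As = 3676 * 8.4 * 3.0^2 / (9.81 * 8.1^2) = 431.7758 m^2


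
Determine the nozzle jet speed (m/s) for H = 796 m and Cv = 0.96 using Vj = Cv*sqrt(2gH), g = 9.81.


Vj = 0.96 * sqrt(2*9.81*796) = 119.9713 m/s


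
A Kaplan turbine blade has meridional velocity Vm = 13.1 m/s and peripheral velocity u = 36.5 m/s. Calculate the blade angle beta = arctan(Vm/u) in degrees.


beta = arctan(13.1 / 36.5) = 19.7433 degrees


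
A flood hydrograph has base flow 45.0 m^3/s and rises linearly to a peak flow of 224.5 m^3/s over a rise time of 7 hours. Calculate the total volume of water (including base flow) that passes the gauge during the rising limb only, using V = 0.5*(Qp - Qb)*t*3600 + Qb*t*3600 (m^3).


V = 0.5*(224.5 - 45.0)*7*3600 + 45.0*7*3600 = 3.3957e+06 m^3


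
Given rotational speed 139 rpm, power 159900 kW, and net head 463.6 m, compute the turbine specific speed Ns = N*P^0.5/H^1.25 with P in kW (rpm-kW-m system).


Ns = 139 * 159900^0.5 / 463.6^1.25 = 25.8381


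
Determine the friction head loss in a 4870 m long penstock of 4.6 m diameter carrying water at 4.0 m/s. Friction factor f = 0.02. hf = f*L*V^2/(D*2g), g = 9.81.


hf = 0.02 * 4870 * 4.0^2 / (4.6 * 2 * 9.81) = 17.2672 m


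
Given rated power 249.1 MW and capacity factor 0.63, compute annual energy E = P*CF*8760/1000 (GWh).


E = 249.1 * 0.63 * 8760 / 1000 = 1374.7331 GWh


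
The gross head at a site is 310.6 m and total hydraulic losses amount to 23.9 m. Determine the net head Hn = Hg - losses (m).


Hn = 310.6 - 23.9 = 286.7000 m


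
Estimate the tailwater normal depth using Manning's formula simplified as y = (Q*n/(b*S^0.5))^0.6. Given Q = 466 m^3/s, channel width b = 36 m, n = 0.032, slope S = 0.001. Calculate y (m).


y = (466 * 0.032 / (36 * 0.001^0.5))^0.6 = 4.6810 m


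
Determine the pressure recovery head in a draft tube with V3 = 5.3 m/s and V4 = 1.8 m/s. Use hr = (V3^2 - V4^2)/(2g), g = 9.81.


hr = (5.3^2 - 1.8^2) / (2*9.81) = 1.2666 m


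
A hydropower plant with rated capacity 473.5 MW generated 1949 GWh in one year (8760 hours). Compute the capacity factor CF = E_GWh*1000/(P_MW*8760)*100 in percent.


CF = 1949 * 1000 / (473.5 * 8760) * 100 = 46.9881 %


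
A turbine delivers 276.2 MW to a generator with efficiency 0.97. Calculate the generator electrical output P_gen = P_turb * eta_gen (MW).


P_gen = 276.2 * 0.97 = 267.9140 MW


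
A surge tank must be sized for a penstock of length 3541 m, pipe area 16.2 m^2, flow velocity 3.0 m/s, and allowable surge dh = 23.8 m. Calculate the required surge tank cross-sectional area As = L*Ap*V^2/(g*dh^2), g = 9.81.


As = 3541 * 16.2 * 3.0^2 / (9.81 * 23.8^2) = 92.9096 m^2


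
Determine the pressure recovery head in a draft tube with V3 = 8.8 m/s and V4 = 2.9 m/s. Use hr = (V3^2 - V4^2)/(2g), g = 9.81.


hr = (8.8^2 - 2.9^2) / (2*9.81) = 3.5183 m


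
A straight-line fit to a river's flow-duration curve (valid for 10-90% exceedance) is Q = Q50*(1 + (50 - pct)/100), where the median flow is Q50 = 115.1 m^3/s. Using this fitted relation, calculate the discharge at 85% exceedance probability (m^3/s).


Q = 115.1 * (1 + (50 - 85)/100) = 74.8150 m^3/s


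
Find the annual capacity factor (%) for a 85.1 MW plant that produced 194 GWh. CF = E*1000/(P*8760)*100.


CF = 194 * 1000 / (85.1 * 8760) * 100 = 26.0236 %


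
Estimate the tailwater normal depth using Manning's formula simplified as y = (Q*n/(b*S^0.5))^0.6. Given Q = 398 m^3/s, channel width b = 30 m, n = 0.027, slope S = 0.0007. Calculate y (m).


y = (398 * 0.027 / (30 * 0.0007^0.5))^0.6 = 4.7747 m


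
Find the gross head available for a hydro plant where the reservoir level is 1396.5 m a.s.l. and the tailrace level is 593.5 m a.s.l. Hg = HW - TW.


Hg = 1396.5 - 593.5 = 803.0000 m


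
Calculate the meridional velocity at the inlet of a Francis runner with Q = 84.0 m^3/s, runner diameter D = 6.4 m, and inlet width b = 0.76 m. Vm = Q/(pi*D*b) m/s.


Vm = 84.0 / (pi * 6.4 * 0.76) = 5.4971 m/s


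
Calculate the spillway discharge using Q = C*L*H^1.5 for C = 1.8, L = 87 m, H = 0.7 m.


Q = 1.8 * 87 * 0.7^1.5 = 91.7147 m^3/s


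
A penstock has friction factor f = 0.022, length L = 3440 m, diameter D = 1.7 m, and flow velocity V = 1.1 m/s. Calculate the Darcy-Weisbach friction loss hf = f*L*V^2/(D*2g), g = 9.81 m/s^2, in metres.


hf = 0.022 * 3440 * 1.1^2 / (1.7 * 2 * 9.81) = 2.7455 m


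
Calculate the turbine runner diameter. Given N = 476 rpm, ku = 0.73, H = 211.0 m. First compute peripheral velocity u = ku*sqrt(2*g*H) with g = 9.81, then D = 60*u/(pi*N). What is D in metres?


u = 0.73 * sqrt(2*9.81*211.0) = 46.9692 m/s
D = 60 * 46.9692 / (pi * 476) = 1.8846 m


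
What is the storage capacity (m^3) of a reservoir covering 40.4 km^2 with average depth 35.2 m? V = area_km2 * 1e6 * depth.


V = 40.4 * 1e6 * 35.2 = 1.4221e+09 m^3


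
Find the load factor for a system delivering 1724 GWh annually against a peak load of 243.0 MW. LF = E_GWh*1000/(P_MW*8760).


LF = 1724 * 1000 / (243.0 * 8760) = 0.8099


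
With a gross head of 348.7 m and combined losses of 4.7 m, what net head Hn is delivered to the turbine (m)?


Hn = 348.7 - 4.7 = 344.0000 m


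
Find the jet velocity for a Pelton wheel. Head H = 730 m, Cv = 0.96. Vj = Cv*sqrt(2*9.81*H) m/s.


Vj = 0.96 * sqrt(2*9.81*730) = 114.8900 m/s


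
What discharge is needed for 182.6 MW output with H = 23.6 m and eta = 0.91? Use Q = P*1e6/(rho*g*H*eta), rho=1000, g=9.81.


Q = 182.6 * 1e6 / (1000 * 9.81 * 23.6 * 0.91) = 866.7191 m^3/s


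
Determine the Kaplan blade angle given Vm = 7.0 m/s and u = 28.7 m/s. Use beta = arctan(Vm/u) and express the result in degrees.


beta = arctan(7.0 / 28.7) = 13.7070 degrees


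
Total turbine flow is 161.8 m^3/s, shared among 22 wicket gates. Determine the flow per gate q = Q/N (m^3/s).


q = 161.8 / 22 = 7.3545 m^3/s


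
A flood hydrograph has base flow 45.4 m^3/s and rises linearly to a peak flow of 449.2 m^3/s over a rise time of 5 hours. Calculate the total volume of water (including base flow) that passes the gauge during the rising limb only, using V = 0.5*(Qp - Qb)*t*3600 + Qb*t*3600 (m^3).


V = 0.5*(449.2 - 45.4)*5*3600 + 45.4*5*3600 = 4.4514e+06 m^3


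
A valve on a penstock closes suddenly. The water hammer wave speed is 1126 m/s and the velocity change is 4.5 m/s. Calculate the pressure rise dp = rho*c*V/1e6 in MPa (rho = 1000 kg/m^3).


dp = 1000 * 1126 * 4.5 / 1e6 = 5.0670 MPa


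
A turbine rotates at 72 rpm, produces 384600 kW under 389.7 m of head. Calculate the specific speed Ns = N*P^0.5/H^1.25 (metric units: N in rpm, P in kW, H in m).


Ns = 72 * 384600^0.5 / 389.7^1.25 = 25.7884


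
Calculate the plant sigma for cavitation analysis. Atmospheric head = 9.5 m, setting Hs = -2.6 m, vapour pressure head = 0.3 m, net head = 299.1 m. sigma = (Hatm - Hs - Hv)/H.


sigma = (9.5 - (-2.6) - 0.3) / 299.1 = 0.0395


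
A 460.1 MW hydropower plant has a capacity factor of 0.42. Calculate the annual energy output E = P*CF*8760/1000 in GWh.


E = 460.1 * 0.42 * 8760 / 1000 = 1692.7999 GWh


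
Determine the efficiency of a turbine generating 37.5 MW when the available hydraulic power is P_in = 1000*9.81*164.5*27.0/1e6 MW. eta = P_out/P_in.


P_in = 1000 * 9.81 * 164.5 * 27.0 / 1e6 = 43.5711 MW
eta = 37.5 / 43.5711 = 0.8607


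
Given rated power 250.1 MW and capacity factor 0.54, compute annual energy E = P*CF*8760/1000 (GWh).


E = 250.1 * 0.54 * 8760 / 1000 = 1183.0730 GWh


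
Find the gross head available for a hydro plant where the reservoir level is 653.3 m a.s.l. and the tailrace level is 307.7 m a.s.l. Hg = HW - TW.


Hg = 653.3 - 307.7 = 345.6000 m


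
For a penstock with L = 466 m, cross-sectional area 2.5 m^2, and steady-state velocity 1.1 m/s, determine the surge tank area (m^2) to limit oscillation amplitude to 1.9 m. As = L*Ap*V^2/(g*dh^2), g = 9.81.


As = 466 * 2.5 * 1.1^2 / (9.81 * 1.9^2) = 39.8048 m^2


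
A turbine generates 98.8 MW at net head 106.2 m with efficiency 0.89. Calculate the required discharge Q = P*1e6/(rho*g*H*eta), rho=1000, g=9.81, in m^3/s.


Q = 98.8 * 1e6 / (1000 * 9.81 * 106.2 * 0.89) = 106.5549 m^3/s


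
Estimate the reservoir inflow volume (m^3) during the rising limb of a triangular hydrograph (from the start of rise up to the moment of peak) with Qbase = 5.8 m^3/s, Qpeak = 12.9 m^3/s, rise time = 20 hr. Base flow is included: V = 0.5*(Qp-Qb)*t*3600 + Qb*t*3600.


V = 0.5*(12.9 - 5.8)*20*3600 + 5.8*20*3600 = 673200.0000 m^3


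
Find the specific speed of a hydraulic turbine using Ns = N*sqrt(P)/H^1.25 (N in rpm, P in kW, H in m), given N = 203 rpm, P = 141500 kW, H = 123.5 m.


Ns = 203 * 141500^0.5 / 123.5^1.25 = 185.4772


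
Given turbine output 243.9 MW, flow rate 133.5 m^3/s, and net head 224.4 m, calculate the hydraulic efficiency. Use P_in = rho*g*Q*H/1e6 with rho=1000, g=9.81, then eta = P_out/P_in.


P_in = 1000 * 9.81 * 133.5 * 224.4 / 1e6 = 293.8821 MW
eta = 243.9 / 293.8821 = 0.8299


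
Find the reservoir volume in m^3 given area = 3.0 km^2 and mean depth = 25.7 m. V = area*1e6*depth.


V = 3.0 * 1e6 * 25.7 = 7.7100e+07 m^3


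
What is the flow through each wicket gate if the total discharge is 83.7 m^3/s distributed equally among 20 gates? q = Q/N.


q = 83.7 / 20 = 4.1850 m^3/s


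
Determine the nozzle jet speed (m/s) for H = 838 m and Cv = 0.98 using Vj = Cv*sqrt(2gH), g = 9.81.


Vj = 0.98 * sqrt(2*9.81*838) = 125.6602 m/s


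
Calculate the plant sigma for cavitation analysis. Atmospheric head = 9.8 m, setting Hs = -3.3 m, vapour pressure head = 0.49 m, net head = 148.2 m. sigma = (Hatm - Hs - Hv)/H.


sigma = (9.8 - (-3.3) - 0.49) / 148.2 = 0.0851


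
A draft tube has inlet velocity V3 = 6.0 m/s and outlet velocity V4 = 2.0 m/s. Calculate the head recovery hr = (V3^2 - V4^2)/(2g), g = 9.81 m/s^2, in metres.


hr = (6.0^2 - 2.0^2) / (2*9.81) = 1.6310 m


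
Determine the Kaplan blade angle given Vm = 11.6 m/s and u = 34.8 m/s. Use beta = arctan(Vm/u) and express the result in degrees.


beta = arctan(11.6 / 34.8) = 18.4349 degrees


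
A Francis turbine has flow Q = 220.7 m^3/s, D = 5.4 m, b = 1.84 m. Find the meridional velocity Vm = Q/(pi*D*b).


Vm = 220.7 / (pi * 5.4 * 1.84) = 7.0703 m/s


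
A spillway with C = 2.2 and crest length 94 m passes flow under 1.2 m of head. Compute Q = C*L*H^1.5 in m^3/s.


Q = 2.2 * 94 * 1.2^1.5 = 271.8457 m^3/s


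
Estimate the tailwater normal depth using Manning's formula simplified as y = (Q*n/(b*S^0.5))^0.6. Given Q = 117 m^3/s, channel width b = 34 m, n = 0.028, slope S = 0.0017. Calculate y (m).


y = (117 * 0.028 / (34 * 0.0017^0.5))^0.6 = 1.6641 m


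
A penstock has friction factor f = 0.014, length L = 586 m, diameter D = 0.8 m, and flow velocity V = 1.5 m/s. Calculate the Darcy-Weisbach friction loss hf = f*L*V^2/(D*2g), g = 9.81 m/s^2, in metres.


hf = 0.014 * 586 * 1.5^2 / (0.8 * 2 * 9.81) = 1.1760 m


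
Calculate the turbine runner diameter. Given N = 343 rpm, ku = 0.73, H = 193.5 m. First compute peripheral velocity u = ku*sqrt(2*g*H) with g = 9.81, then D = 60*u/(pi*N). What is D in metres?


u = 0.73 * sqrt(2*9.81*193.5) = 44.9793 m/s
D = 60 * 44.9793 / (pi * 343) = 2.5045 m


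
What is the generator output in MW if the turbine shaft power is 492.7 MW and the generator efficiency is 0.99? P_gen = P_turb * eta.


P_gen = 492.7 * 0.99 = 487.7730 MW


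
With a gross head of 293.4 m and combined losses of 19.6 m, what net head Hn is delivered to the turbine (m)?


Hn = 293.4 - 19.6 = 273.8000 m


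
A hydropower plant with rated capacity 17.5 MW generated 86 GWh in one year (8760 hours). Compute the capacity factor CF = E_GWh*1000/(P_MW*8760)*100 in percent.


CF = 86 * 1000 / (17.5 * 8760) * 100 = 56.0992 %


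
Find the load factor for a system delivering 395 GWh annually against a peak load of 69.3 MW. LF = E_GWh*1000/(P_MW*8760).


LF = 395 * 1000 / (69.3 * 8760) = 0.6507


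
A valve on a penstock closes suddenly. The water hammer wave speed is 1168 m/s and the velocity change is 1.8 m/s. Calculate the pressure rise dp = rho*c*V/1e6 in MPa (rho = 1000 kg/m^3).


dp = 1000 * 1168 * 1.8 / 1e6 = 2.1024 MPa


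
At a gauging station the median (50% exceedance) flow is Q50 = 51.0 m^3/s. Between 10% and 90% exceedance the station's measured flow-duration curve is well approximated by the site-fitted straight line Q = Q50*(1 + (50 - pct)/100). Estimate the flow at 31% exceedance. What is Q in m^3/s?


Q = 51.0 * (1 + (50 - 31)/100) = 60.6900 m^3/s


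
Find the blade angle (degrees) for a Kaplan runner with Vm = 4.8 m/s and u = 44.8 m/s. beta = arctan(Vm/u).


beta = arctan(4.8 / 44.8) = 6.1155 degrees


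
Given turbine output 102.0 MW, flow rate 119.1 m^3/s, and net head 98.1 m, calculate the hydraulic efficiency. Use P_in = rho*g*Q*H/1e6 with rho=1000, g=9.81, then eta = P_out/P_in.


P_in = 1000 * 9.81 * 119.1 * 98.1 / 1e6 = 114.6172 MW
eta = 102.0 / 114.6172 = 0.8899


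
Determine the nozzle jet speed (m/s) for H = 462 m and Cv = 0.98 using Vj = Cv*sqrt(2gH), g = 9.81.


Vj = 0.98 * sqrt(2*9.81*462) = 93.3032 m/s


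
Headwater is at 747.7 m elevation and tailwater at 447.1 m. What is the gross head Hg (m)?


Hg = 747.7 - 447.1 = 300.6000 m


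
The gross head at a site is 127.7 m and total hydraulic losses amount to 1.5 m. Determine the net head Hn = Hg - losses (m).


Hn = 127.7 - 1.5 = 126.2000 m


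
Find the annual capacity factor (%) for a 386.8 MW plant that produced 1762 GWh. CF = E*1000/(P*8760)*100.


CF = 1762 * 1000 / (386.8 * 8760) * 100 = 52.0014 %


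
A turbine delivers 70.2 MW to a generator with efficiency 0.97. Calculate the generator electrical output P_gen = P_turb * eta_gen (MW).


P_gen = 70.2 * 0.97 = 68.0940 MW


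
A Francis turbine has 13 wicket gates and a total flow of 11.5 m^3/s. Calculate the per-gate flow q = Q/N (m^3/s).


q = 11.5 / 13 = 0.8846 m^3/s


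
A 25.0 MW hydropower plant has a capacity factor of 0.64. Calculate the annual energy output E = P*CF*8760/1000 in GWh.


E = 25.0 * 0.64 * 8760 / 1000 = 140.1600 GWh


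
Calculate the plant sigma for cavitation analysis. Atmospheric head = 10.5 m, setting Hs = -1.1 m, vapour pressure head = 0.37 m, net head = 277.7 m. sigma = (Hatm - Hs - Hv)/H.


sigma = (10.5 - (-1.1) - 0.37) / 277.7 = 0.0404


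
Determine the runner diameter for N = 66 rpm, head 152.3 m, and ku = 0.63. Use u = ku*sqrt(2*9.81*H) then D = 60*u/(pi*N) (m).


u = 0.63 * sqrt(2*9.81*152.3) = 34.4382 m/s
D = 60 * 34.4382 / (pi * 66) = 9.9655 m


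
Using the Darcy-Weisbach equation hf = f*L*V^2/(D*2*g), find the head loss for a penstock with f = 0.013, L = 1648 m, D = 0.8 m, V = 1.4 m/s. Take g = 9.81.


hf = 0.013 * 1648 * 1.4^2 / (0.8 * 2 * 9.81) = 2.6753 m


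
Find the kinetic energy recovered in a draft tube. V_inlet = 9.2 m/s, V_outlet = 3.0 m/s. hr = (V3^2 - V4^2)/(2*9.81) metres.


hr = (9.2^2 - 3.0^2) / (2*9.81) = 3.8552 m


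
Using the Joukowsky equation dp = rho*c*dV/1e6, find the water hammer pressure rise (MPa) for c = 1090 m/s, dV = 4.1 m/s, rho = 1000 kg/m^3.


dp = 1000 * 1090 * 4.1 / 1e6 = 4.4690 MPa


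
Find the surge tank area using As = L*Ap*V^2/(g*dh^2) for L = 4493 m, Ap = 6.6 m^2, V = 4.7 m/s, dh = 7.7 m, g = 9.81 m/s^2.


As = 4493 * 6.6 * 4.7^2 / (9.81 * 7.7^2) = 1126.2262 m^2


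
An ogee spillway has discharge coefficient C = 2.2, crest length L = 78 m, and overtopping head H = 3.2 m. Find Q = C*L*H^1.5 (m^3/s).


Q = 2.2 * 78 * 3.2^1.5 = 982.2957 m^3/s


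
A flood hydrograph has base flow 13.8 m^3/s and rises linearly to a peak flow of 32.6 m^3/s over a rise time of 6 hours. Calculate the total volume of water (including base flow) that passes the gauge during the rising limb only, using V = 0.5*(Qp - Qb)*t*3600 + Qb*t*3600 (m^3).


V = 0.5*(32.6 - 13.8)*6*3600 + 13.8*6*3600 = 501120.0000 m^3


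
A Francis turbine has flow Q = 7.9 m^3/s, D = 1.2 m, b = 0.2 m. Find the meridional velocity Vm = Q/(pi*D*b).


Vm = 7.9 / (pi * 1.2 * 0.2) = 10.4777 m/s


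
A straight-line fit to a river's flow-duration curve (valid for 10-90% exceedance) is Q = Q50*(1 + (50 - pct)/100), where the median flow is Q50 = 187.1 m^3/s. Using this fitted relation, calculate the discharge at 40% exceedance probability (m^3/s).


Q = 187.1 * (1 + (50 - 40)/100) = 205.8100 m^3/s


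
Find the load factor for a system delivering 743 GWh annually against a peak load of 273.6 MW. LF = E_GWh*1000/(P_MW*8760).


LF = 743 * 1000 / (273.6 * 8760) = 0.3100


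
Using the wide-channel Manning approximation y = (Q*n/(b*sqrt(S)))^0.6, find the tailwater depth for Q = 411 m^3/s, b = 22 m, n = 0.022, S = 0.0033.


y = (411 * 0.022 / (22 * 0.0033^0.5))^0.6 = 3.2565 m


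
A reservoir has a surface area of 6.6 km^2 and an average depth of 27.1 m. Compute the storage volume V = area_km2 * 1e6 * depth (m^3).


V = 6.6 * 1e6 * 27.1 = 1.7886e+08 m^3


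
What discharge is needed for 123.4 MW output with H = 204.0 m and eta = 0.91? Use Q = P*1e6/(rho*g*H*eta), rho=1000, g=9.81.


Q = 123.4 * 1e6 / (1000 * 9.81 * 204.0 * 0.91) = 67.7602 m^3/s


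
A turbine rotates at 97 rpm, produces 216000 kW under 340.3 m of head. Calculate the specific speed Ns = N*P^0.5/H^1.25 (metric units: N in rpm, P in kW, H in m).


Ns = 97 * 216000^0.5 / 340.3^1.25 = 30.8440


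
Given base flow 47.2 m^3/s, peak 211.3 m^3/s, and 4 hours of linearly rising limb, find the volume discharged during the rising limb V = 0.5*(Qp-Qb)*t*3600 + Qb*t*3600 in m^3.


V = 0.5*(211.3 - 47.2)*4*3600 + 47.2*4*3600 = 1.8612e+06 m^3


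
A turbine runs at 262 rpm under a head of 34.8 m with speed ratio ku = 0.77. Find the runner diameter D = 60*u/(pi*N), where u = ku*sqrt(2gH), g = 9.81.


u = 0.77 * sqrt(2*9.81*34.8) = 20.1201 m/s
D = 60 * 20.1201 / (pi * 262) = 1.4667 m


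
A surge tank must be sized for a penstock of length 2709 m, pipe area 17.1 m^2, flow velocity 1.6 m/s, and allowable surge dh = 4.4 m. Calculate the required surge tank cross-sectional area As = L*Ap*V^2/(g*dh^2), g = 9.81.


As = 2709 * 17.1 * 1.6^2 / (9.81 * 4.4^2) = 624.4113 m^2


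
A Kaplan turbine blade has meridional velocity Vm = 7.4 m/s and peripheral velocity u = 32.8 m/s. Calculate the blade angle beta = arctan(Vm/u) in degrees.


beta = arctan(7.4 / 32.8) = 12.7136 degrees


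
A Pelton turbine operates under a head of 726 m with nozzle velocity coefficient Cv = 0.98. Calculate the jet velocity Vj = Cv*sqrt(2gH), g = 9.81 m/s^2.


Vj = 0.98 * sqrt(2*9.81*726) = 116.9618 m/s


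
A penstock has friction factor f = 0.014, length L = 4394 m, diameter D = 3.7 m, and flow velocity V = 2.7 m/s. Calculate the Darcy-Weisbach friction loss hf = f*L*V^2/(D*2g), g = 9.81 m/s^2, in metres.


hf = 0.014 * 4394 * 2.7^2 / (3.7 * 2 * 9.81) = 6.1775 m


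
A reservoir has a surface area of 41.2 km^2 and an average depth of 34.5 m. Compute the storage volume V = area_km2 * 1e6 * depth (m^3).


V = 41.2 * 1e6 * 34.5 = 1.4214e+09 m^3


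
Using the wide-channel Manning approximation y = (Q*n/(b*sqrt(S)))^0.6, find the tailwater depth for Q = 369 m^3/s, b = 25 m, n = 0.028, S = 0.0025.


y = (369 * 0.028 / (25 * 0.0025^0.5))^0.6 = 3.5511 m


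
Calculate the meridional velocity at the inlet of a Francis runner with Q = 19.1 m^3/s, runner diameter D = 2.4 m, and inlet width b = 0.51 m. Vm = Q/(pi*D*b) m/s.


Vm = 19.1 / (pi * 2.4 * 0.51) = 4.9671 m/s


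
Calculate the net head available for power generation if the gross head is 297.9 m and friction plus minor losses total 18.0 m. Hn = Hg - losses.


Hn = 297.9 - 18.0 = 279.9000 m


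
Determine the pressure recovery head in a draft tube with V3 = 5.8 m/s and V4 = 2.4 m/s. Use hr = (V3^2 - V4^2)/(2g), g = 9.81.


hr = (5.8^2 - 2.4^2) / (2*9.81) = 1.4210 m


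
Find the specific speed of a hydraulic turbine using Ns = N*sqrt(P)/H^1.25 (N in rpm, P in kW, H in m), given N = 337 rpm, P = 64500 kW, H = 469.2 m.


Ns = 337 * 64500^0.5 / 469.2^1.25 = 39.1933


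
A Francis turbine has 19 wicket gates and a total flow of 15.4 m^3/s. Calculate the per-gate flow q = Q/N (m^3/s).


q = 15.4 / 19 = 0.8105 m^3/s


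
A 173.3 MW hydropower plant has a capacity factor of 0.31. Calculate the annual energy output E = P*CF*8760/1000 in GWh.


E = 173.3 * 0.31 * 8760 / 1000 = 470.6135 GWh


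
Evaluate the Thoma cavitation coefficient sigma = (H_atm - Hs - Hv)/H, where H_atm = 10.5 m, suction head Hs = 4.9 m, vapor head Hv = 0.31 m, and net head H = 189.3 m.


sigma = (10.5 - 4.9 - 0.31) / 189.3 = 0.0279


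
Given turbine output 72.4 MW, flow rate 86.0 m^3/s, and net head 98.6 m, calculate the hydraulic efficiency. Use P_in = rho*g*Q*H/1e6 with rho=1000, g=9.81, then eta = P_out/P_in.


P_in = 1000 * 9.81 * 86.0 * 98.6 / 1e6 = 83.1849 MW
eta = 72.4 / 83.1849 = 0.8704


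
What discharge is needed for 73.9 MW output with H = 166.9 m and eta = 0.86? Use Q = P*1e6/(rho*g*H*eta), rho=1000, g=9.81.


Q = 73.9 * 1e6 / (1000 * 9.81 * 166.9 * 0.86) = 52.4832 m^3/s


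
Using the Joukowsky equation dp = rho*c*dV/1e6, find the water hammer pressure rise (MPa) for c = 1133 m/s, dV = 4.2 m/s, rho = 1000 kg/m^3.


dp = 1000 * 1133 * 4.2 / 1e6 = 4.7586 MPa


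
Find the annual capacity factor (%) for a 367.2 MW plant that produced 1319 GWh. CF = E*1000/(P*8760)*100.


CF = 1319 * 1000 / (367.2 * 8760) * 100 = 41.0051 %


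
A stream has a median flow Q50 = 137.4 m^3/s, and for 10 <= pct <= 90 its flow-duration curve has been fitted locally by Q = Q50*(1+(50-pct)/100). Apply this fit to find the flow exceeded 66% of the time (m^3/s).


Q = 137.4 * (1 + (50 - 66)/100) = 115.4160 m^3/s


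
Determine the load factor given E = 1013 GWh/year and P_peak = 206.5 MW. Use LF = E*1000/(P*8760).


LF = 1013 * 1000 / (206.5 * 8760) = 0.5600


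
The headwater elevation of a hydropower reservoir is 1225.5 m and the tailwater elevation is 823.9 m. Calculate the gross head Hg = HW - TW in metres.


Hg = 1225.5 - 823.9 = 401.6000 m


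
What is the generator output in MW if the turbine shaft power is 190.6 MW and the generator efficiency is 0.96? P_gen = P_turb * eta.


P_gen = 190.6 * 0.96 = 182.9760 MW


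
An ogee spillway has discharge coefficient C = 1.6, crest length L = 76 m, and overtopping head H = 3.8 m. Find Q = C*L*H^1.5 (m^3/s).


Q = 1.6 * 76 * 3.8^1.5 = 900.7597 m^3/s


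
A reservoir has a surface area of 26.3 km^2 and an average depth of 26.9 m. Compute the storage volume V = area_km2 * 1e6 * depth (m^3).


V = 26.3 * 1e6 * 26.9 = 7.0747e+08 m^3


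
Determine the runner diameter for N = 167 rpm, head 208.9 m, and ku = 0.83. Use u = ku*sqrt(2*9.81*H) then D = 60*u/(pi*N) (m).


u = 0.83 * sqrt(2*9.81*208.9) = 53.1370 m/s
D = 60 * 53.1370 / (pi * 167) = 6.0769 m


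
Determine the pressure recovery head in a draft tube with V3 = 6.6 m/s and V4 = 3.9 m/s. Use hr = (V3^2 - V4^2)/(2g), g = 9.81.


hr = (6.6^2 - 3.9^2) / (2*9.81) = 1.4450 m


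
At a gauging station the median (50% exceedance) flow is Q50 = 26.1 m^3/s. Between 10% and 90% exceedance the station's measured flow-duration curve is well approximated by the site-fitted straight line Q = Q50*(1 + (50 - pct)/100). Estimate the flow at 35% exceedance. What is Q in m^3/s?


Q = 26.1 * (1 + (50 - 35)/100) = 30.0150 m^3/s


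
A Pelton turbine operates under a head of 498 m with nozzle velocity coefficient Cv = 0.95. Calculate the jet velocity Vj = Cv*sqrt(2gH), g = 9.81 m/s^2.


Vj = 0.95 * sqrt(2*9.81*498) = 93.9048 m/s


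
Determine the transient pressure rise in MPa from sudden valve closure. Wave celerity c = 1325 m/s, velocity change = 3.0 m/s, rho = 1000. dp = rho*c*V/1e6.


dp = 1000 * 1325 * 3.0 / 1e6 = 3.9750 MPa


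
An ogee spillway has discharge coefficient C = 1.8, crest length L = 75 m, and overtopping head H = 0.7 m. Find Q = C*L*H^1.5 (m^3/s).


Q = 1.8 * 75 * 0.7^1.5 = 79.0644 m^3/s


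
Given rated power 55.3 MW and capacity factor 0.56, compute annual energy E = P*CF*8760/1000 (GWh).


E = 55.3 * 0.56 * 8760 / 1000 = 271.2797 GWh


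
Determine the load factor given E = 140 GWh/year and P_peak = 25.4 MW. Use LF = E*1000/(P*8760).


LF = 140 * 1000 / (25.4 * 8760) = 0.6292


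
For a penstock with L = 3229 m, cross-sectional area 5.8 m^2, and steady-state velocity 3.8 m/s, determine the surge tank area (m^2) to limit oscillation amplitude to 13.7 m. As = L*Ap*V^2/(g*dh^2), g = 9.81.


As = 3229 * 5.8 * 3.8^2 / (9.81 * 13.7^2) = 146.8768 m^2


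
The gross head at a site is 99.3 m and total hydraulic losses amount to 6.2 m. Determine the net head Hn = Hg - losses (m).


Hn = 99.3 - 6.2 = 93.1000 m


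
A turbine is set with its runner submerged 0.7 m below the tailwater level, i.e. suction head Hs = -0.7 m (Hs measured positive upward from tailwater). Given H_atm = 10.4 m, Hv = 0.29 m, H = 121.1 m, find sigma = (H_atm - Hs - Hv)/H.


sigma = (10.4 - (-0.7) - 0.29) / 121.1 = 0.0893


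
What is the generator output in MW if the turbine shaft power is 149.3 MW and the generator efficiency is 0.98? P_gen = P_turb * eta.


P_gen = 149.3 * 0.98 = 146.3140 MW


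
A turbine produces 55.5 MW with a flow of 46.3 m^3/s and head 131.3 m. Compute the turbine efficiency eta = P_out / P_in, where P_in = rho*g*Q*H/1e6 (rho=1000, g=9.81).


P_in = 1000 * 9.81 * 46.3 * 131.3 / 1e6 = 59.6369 MW
eta = 55.5 / 59.6369 = 0.9306


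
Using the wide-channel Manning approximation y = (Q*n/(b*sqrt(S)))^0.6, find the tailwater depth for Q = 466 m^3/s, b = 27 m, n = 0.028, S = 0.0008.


y = (466 * 0.028 / (27 * 0.0008^0.5))^0.6 = 5.4901 m


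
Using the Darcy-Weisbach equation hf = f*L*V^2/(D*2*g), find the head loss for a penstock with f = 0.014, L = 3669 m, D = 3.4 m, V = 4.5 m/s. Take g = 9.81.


hf = 0.014 * 3669 * 4.5^2 / (3.4 * 2 * 9.81) = 15.5928 m


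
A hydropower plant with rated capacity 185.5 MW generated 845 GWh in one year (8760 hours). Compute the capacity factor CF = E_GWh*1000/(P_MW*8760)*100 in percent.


CF = 845 * 1000 / (185.5 * 8760) * 100 = 52.0006 %


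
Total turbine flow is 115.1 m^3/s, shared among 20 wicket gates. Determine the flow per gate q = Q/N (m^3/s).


q = 115.1 / 20 = 5.7550 m^3/s
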